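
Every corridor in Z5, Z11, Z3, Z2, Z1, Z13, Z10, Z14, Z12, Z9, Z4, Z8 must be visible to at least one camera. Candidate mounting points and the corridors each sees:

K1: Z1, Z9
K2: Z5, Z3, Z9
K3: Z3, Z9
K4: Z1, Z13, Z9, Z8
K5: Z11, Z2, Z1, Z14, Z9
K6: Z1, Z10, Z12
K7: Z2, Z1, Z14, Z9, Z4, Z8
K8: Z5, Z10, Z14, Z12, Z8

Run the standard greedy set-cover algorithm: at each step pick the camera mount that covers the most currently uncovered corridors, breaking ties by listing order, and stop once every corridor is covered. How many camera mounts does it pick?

5

Pick 1: K7 covers 6 new corridors (Z2, Z1, Z14, Z9, Z4, Z8).
Pick 2: K8 covers 3 new corridors (Z5, Z10, Z12).
Pick 3: K2 covers 1 new corridors (Z3).
Pick 4: K4 covers 1 new corridors (Z13).
Pick 5: K5 covers 1 new corridors (Z11).
Greedy uses 5 camera mounts.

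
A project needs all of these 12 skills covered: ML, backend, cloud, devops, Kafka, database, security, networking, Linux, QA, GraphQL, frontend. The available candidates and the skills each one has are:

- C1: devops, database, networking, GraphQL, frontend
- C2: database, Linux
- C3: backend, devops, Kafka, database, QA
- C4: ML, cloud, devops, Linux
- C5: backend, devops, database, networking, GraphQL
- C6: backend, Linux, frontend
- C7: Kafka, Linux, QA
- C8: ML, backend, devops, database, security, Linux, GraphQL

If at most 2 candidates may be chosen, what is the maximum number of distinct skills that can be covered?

Choosing C1, C8 covers {ML, backend, devops, database, security, networking, Linux, GraphQL, frontend} — 9 skills.
No choice of 2 candidates does better; here cloud, Kafka, QA are left uncovered.

9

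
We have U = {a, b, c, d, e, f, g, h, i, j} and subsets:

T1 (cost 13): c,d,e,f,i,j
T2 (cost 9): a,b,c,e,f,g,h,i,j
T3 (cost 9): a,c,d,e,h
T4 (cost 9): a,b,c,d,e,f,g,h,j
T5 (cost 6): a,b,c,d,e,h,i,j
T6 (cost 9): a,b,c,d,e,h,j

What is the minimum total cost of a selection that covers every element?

15

T2, T5 cover every element at cost 9 + 6 = 15.
Any cover uses at least 2 sets; among all covering selections none totals below 15.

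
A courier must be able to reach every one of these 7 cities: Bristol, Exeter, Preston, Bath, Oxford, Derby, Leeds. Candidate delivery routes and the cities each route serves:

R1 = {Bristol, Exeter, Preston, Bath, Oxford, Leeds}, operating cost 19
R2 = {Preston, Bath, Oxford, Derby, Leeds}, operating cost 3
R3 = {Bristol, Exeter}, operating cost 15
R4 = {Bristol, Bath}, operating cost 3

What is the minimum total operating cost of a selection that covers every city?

18

R2, R3 cover every city at operating cost 3 + 15 = 18.
Any cover uses at least 2 routes; among all covering selections none totals below 18.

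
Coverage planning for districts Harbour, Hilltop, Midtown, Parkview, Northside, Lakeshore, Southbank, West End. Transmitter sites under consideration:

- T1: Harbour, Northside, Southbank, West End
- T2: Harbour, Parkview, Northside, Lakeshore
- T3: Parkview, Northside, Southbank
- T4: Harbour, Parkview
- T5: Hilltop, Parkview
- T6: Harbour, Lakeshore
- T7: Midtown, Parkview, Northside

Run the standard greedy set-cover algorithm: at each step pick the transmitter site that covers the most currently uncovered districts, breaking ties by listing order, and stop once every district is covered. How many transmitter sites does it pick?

4

Pick 1: T1 covers 4 new districts (Harbour, Northside, Southbank, West End).
Pick 2: T2 covers 2 new districts (Parkview, Lakeshore).
Pick 3: T5 covers 1 new districts (Hilltop).
Pick 4: T7 covers 1 new districts (Midtown).
Greedy uses 4 transmitter sites.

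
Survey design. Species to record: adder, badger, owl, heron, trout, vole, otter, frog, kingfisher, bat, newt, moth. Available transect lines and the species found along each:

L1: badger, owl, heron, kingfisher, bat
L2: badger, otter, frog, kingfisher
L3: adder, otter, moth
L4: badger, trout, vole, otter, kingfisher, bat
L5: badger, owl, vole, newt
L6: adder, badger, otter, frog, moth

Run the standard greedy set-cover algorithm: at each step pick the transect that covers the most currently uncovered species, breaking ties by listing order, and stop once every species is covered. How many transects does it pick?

Pick 1: L4 covers 6 new species (badger, trout, vole, otter, kingfisher, bat).
Pick 2: L6 covers 3 new species (adder, frog, moth).
Pick 3: L1 covers 2 new species (owl, heron).
Pick 4: L5 covers 1 new species (newt).
Greedy uses 4 transects.

4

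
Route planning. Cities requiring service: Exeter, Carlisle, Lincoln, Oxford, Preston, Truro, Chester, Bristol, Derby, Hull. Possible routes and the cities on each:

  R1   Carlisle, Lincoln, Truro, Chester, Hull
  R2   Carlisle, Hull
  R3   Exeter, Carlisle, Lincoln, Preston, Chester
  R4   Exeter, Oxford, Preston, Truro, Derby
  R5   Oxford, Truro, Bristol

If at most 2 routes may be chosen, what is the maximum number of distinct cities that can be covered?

9

Choosing R1, R4 covers {Exeter, Carlisle, Lincoln, Oxford, Preston, Truro, Chester, Derby, Hull} — 9 cities.
No choice of 2 routes does better; here Bristol is left uncovered.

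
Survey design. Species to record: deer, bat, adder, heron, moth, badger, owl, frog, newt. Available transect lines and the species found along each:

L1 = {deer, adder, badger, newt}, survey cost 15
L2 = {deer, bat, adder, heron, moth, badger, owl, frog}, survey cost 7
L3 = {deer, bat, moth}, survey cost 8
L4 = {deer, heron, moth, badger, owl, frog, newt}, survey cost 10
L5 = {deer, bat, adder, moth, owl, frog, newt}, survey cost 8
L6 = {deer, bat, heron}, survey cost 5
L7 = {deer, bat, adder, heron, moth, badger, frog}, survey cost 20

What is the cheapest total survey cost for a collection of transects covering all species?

15

L2, L5 cover every species at survey cost 7 + 8 = 15.
Any cover uses at least 2 transects; among all covering selections none totals below 15.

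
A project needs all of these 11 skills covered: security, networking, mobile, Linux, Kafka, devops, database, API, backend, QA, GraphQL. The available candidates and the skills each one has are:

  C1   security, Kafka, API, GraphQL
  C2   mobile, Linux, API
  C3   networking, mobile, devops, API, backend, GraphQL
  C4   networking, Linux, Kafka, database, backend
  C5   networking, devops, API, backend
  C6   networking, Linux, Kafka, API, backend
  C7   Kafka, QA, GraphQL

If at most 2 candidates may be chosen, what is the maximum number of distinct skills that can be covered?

Choosing C3, C4 covers {networking, mobile, Linux, Kafka, devops, database, API, backend, GraphQL} — 9 skills.
No choice of 2 candidates does better; here security, QA are left uncovered.

9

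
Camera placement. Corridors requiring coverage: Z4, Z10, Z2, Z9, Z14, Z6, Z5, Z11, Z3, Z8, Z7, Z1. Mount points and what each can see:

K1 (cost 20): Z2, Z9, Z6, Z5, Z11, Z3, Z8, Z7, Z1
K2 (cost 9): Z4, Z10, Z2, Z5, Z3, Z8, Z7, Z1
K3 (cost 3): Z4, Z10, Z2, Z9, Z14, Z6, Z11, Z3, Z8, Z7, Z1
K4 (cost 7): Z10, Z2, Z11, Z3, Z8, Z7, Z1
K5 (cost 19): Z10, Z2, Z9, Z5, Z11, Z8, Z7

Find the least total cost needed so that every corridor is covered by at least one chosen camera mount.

12

K2, K3 cover every corridor at cost 9 + 3 = 12.
Any cover uses at least 2 camera mounts; among all covering selections none totals below 12.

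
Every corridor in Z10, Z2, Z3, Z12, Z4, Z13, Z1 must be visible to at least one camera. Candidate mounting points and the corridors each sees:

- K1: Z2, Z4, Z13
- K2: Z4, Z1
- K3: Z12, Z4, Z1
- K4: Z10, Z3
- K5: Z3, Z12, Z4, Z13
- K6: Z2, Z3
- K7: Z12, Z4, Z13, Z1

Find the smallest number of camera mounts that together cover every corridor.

3

K1, K3, K4 together cover {Z10, Z2, Z3, Z12, Z4, Z13, Z1} — every corridor.
No 2 of the 7 camera mounts cover everything (all 21 pairs fall short), so 3 is minimum.
Greedy (largest uncovered first) would take K5, K1, K2, K4 — 4 camera mounts — but 3 suffice.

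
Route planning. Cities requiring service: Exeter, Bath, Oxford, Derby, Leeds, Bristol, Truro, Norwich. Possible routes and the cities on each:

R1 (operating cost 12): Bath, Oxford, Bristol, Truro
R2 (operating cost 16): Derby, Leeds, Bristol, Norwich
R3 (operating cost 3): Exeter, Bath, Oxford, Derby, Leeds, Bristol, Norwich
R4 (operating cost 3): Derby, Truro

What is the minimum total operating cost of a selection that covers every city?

6

R3, R4 cover every city at operating cost 3 + 3 = 6.
Any cover uses at least 2 routes; among all covering selections none totals below 6.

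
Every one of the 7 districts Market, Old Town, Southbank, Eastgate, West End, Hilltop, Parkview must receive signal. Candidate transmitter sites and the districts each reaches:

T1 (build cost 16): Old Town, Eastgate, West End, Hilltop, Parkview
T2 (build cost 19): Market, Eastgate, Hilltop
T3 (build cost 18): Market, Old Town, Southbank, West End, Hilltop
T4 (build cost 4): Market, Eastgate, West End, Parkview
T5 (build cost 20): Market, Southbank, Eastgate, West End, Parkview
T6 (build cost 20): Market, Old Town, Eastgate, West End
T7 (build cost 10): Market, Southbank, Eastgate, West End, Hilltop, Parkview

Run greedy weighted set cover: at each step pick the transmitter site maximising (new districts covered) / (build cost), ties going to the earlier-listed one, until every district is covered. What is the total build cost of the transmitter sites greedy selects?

30

Pick 1: T4 adds 4 new (Market, Eastgate, West End, Parkview) at build cost 4 (ratio 4/4).
Pick 2: T7 adds 2 new (Southbank, Hilltop) at build cost 10 (ratio 2/10).
Pick 3: T1 adds 1 new (Old Town) at build cost 16 (ratio 1/16).
Greedy total build cost: 4 + 10 + 16 = 30. (The true optimum is 22, so greedy overshoots here.)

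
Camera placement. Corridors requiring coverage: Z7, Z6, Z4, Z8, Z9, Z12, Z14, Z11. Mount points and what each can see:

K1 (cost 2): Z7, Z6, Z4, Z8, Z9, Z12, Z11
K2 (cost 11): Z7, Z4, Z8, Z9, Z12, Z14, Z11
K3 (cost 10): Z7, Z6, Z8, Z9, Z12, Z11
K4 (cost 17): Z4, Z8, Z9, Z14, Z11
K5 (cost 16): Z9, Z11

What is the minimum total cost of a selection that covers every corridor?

K1, K2 cover every corridor at cost 2 + 11 = 13.
Any cover uses at least 2 camera mounts; among all covering selections none totals below 13.

13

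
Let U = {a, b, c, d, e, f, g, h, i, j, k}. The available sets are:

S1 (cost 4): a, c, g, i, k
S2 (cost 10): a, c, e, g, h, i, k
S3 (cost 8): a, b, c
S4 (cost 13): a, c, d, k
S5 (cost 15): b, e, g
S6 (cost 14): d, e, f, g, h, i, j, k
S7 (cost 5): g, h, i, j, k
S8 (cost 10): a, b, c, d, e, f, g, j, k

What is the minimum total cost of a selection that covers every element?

15

S7, S8 cover every element at cost 5 + 10 = 15.
Any cover uses at least 2 sets; among all covering selections none totals below 15.
Greedy by coverage-per-cost would pick S1, S8, S7 for 19 — worse than the optimum 15.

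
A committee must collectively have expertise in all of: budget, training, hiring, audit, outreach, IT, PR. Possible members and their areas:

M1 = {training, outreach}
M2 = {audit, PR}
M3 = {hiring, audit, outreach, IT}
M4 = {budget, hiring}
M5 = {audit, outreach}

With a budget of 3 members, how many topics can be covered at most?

6

Choosing M1, M2, M3 covers {training, hiring, audit, outreach, IT, PR} — 6 topics.
No choice of 3 members does better; here budget is left uncovered.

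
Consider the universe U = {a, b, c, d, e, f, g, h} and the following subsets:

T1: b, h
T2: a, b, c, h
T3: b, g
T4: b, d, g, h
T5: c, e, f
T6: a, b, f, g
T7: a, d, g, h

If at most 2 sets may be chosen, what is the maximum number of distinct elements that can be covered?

Choosing T4, T5 covers {b, c, d, e, f, g, h} — 7 elements.
No choice of 2 sets does better; here a is left uncovered.

7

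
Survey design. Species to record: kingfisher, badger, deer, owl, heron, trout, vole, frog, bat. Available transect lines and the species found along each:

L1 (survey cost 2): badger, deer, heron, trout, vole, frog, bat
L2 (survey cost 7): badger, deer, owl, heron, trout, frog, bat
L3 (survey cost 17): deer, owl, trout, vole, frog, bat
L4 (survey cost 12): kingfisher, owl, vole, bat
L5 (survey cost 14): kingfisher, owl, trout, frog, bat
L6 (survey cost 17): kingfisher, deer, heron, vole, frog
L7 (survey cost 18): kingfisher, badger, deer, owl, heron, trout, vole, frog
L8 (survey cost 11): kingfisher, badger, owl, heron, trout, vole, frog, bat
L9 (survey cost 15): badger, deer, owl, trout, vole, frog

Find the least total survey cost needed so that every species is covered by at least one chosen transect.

13

L1, L8 cover every species at survey cost 2 + 11 = 13.
Any cover uses at least 2 transects; among all covering selections none totals below 13.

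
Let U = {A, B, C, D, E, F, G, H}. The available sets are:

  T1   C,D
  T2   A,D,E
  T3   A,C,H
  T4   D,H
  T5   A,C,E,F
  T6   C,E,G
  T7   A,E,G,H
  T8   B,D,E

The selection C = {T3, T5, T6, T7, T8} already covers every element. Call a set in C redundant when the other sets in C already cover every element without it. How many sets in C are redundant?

3

Drop T3: the rest still cover every element — redundant.
Drop T5: F uncovered — not redundant.
Drop T6: the rest still cover every element — redundant.
Drop T7: the rest still cover every element — redundant.
Drop T8: B, D uncovered — not redundant.
3 redundant: T3, T6, T7.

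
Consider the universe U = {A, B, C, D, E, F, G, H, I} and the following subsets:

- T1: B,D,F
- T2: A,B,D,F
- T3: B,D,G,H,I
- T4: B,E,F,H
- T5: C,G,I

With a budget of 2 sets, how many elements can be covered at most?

7

Choosing T2, T3 covers {A, B, D, F, G, H, I} — 7 elements.
No choice of 2 sets does better; here C, E are left uncovered.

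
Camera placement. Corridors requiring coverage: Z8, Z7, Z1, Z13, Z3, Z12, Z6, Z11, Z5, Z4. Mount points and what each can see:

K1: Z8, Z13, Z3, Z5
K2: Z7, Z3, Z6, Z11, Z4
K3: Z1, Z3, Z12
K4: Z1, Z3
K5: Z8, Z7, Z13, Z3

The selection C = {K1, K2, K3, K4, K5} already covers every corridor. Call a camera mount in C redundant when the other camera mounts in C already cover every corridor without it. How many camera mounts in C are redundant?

Drop K1: Z5 uncovered — not redundant.
Drop K2: Z6, Z11, Z4 uncovered — not redundant.
Drop K3: Z12 uncovered — not redundant.
Drop K4: the rest still cover every corridor — redundant.
Drop K5: the rest still cover every corridor — redundant.
2 redundant: K4, K5.

2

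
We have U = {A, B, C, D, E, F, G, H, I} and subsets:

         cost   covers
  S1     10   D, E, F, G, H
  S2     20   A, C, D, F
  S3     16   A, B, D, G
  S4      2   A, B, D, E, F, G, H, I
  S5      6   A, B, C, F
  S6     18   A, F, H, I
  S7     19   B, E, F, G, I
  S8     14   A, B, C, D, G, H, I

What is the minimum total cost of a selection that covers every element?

S4, S5 cover every element at cost 2 + 6 = 8.
Any cover uses at least 2 sets; among all covering selections none totals below 8.

8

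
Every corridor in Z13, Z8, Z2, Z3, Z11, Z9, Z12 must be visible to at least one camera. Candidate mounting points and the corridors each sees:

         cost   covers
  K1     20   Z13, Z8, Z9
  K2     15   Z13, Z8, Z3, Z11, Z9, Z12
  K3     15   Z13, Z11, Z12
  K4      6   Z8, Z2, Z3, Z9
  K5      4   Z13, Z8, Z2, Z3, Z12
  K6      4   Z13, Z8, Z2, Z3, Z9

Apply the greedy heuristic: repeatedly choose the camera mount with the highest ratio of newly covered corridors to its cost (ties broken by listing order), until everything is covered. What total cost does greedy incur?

23

Pick 1: K5 adds 5 new (Z13, Z8, Z2, Z3, Z12) at cost 4 (ratio 5/4).
Pick 2: K6 adds 1 new (Z9) at cost 4 (ratio 1/4).
Pick 3: K2 adds 1 new (Z11) at cost 15 (ratio 1/15).
Greedy total cost: 4 + 4 + 15 = 23. (The true optimum is 19, so greedy overshoots here.)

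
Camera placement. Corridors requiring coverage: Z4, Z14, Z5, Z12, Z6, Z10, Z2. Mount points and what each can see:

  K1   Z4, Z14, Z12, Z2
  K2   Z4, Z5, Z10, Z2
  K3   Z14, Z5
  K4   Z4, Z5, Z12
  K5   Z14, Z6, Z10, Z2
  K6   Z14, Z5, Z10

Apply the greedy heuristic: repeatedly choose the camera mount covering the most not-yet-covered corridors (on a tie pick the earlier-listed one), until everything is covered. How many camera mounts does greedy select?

3

Pick 1: K1 covers 4 new corridors (Z4, Z14, Z12, Z2).
Pick 2: K2 covers 2 new corridors (Z5, Z10).
Pick 3: K5 covers 1 new corridors (Z6).
Greedy uses 3 camera mounts. (The true minimum is 2.)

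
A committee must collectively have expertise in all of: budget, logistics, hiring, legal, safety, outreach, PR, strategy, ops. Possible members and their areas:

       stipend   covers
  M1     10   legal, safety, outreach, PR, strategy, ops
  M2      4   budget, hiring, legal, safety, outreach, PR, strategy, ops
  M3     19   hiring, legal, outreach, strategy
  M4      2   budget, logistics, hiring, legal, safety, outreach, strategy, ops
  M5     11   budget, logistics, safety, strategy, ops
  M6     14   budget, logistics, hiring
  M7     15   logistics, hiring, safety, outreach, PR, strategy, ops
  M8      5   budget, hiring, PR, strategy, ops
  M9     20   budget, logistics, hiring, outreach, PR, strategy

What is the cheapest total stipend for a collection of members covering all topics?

M2, M4 cover every topic at stipend 4 + 2 = 6.
Any cover uses at least 2 members; among all covering selections none totals below 6.

6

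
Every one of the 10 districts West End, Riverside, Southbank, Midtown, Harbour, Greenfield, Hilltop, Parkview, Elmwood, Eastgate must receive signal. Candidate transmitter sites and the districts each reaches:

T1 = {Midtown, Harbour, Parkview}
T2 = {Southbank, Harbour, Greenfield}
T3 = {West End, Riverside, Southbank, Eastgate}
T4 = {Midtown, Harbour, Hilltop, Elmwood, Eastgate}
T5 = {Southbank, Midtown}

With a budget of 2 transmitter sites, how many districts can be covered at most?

8

Choosing T3, T4 covers {West End, Riverside, Southbank, Midtown, Harbour, Hilltop, Elmwood, Eastgate} — 8 districts.
No choice of 2 transmitter sites does better; here Greenfield, Parkview are left uncovered.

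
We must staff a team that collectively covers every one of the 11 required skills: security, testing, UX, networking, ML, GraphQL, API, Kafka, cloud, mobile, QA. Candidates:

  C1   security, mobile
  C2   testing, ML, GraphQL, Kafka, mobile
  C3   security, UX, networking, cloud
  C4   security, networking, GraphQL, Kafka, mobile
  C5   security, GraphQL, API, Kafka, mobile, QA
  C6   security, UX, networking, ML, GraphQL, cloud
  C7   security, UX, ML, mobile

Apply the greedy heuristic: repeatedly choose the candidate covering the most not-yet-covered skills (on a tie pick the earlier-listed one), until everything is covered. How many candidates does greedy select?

3

Pick 1: C5 covers 6 new skills (security, GraphQL, API, Kafka, mobile, QA).
Pick 2: C6 covers 4 new skills (UX, networking, ML, cloud).
Pick 3: C2 covers 1 new skills (testing).
Greedy uses 3 candidates.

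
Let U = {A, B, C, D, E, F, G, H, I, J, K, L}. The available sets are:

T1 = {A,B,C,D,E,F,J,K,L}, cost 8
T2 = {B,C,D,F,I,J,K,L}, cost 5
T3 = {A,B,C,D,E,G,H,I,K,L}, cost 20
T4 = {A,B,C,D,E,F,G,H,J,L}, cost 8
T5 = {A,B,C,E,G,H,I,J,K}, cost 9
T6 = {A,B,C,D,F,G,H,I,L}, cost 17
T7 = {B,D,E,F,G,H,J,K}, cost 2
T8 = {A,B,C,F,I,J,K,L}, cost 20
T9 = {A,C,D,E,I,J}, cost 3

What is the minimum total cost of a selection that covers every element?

T2, T7, T9 cover every element at cost 5 + 2 + 3 = 10.
Any cover uses at least 2 sets; among all covering selections none totals below 10.

10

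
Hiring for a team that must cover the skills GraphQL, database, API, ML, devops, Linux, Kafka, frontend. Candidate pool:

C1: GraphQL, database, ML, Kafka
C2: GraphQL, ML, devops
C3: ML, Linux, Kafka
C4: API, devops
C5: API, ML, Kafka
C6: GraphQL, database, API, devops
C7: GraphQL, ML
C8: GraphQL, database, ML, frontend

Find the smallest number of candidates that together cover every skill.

C3, C4, C8 together cover {GraphQL, database, API, ML, devops, Linux, Kafka, frontend} — every skill.
No 2 of the 8 candidates cover everything (all 28 pairs fall short), so 3 is minimum.
Greedy (largest uncovered first) would take C1, C4, C3, C8 — 4 candidates — but 3 suffice.

3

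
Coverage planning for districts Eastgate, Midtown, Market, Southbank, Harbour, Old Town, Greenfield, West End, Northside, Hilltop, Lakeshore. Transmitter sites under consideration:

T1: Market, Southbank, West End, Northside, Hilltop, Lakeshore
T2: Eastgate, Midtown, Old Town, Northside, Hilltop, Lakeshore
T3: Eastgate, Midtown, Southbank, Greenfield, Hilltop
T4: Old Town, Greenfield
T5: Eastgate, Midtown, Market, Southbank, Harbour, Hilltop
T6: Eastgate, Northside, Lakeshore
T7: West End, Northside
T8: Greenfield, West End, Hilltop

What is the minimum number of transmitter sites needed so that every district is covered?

T1, T4, T5 together cover {Eastgate, Midtown, Market, Southbank, Harbour, Old Town, Greenfield, West End, Northside, Hilltop, Lakeshore} — every district.
No 2 of the 8 transmitter sites cover everything (all 28 pairs fall short), so 3 is minimum.
Greedy (largest uncovered first) would take T1, T2, T3, T5 — 4 transmitter sites — but 3 suffice.

3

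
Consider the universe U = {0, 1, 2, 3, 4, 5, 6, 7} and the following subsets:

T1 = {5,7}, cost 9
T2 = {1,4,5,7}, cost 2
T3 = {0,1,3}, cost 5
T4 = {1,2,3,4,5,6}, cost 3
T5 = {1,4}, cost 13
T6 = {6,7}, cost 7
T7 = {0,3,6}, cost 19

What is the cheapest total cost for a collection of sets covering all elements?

10

T2, T3, T4 cover every element at cost 2 + 5 + 3 = 10.
Any cover uses at least 3 sets; among all covering selections none totals below 10.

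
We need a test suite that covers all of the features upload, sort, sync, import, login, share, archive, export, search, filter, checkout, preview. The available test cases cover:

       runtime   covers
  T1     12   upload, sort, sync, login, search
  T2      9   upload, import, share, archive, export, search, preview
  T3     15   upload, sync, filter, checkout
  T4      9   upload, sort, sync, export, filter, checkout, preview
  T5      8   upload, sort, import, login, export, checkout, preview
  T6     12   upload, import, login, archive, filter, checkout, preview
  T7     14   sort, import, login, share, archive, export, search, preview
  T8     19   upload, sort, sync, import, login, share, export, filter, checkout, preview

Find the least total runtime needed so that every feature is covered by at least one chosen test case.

T4, T7 cover every feature at runtime 9 + 14 = 23.
Any cover uses at least 2 test cases; among all covering selections none totals below 23.

23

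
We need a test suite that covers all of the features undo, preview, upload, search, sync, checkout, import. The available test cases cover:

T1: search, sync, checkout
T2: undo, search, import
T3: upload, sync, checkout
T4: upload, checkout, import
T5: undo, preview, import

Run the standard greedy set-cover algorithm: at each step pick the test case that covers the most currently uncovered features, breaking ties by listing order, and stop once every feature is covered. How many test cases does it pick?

3

Pick 1: T1 covers 3 new features (search, sync, checkout).
Pick 2: T5 covers 3 new features (undo, preview, import).
Pick 3: T3 covers 1 new features (upload).
Greedy uses 3 test cases.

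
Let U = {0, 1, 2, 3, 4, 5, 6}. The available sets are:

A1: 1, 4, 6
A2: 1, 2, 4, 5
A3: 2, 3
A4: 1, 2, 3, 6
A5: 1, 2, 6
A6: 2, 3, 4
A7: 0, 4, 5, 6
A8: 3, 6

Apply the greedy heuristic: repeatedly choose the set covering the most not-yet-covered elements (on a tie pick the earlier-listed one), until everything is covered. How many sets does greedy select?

Pick 1: A2 covers 4 new elements (1, 2, 4, 5).
Pick 2: A4 covers 2 new elements (3, 6).
Pick 3: A7 covers 1 new elements (0).
Greedy uses 3 sets. (The true minimum is 2.)

3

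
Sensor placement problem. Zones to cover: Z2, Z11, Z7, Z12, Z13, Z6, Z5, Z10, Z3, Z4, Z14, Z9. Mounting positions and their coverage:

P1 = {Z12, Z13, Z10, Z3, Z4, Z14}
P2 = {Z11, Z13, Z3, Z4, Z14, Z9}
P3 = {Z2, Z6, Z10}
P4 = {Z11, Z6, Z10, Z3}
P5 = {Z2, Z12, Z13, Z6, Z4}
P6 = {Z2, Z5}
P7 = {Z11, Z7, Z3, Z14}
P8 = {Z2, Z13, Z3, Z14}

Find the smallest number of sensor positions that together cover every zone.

P1, P2, P3, P6, P7 together cover {Z2, Z11, Z7, Z12, Z13, Z6, Z5, Z10, Z3, Z4, Z14, Z9} — every zone.
No 4 of the 8 sensor positions cover everything (all 70 size-4 selections fall short), so 5 is minimum.

5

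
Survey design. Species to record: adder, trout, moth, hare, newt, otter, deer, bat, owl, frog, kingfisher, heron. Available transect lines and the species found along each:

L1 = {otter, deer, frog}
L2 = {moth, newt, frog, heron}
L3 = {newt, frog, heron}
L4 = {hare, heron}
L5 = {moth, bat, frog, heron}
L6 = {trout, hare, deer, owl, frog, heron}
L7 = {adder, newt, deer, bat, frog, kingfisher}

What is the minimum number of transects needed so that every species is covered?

4

L1, L2, L6, L7 together cover {adder, trout, moth, hare, newt, otter, deer, bat, owl, frog, kingfisher, heron} — every species.
No 3 of the 7 transects cover everything (all 35 triples fall short), so 4 is minimum.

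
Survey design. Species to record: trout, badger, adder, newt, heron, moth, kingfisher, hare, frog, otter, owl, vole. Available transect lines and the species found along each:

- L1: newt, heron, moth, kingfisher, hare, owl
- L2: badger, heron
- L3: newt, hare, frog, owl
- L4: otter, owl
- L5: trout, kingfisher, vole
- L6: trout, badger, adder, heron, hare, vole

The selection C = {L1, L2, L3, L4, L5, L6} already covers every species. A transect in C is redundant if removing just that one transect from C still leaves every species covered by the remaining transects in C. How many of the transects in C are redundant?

2

Drop L1: moth uncovered — not redundant.
Drop L2: the rest still cover every species — redundant.
Drop L3: frog uncovered — not redundant.
Drop L4: otter uncovered — not redundant.
Drop L5: the rest still cover every species — redundant.
Drop L6: adder uncovered — not redundant.
2 redundant: L2, L5.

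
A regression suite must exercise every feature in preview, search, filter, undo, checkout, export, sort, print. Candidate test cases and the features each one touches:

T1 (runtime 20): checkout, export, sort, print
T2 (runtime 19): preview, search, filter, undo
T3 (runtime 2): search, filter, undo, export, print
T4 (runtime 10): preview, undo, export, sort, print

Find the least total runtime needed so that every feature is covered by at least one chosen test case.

32

T1, T3, T4 cover every feature at runtime 20 + 2 + 10 = 32.
Any cover uses at least 2 test cases; among all covering selections none totals below 32.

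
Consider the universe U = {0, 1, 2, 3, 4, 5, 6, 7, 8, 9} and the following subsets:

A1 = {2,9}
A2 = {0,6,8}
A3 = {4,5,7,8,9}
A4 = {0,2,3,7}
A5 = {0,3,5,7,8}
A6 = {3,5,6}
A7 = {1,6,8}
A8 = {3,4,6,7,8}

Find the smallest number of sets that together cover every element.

3

A3, A4, A7 together cover {0, 1, 2, 3, 4, 5, 6, 7, 8, 9} — every element.
No 2 of the 8 sets cover everything (all 28 pairs fall short), so 3 is minimum.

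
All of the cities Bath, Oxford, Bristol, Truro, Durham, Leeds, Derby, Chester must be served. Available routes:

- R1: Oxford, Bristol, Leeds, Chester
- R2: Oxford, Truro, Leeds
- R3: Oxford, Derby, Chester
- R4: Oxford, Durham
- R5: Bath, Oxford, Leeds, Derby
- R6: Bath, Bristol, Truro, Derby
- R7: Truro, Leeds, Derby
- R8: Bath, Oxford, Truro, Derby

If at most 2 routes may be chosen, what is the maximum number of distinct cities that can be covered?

Choosing R1, R6 covers {Bath, Oxford, Bristol, Truro, Leeds, Derby, Chester} — 7 cities.
No choice of 2 routes does better; here Durham is left uncovered.

7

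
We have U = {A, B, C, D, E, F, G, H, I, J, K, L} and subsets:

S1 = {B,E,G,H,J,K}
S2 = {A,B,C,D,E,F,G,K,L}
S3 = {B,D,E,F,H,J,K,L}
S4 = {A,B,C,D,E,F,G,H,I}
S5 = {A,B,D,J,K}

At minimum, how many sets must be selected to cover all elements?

2

S3, S4 together cover {A, B, C, D, E, F, G, H, I, J, K, L} — every element.
No single set contains all 12 elements, so 2 is optimal.
Greedy (largest uncovered first) would take S2, S1, S4 — 3 sets — but 2 suffice.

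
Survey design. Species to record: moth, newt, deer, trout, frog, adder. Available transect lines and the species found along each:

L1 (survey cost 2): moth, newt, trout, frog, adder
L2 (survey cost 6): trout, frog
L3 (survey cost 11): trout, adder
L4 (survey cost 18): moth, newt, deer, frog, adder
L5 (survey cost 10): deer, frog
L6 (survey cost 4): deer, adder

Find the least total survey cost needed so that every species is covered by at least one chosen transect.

6

L1, L6 cover every species at survey cost 2 + 4 = 6.
Any cover uses at least 2 transects; among all covering selections none totals below 6.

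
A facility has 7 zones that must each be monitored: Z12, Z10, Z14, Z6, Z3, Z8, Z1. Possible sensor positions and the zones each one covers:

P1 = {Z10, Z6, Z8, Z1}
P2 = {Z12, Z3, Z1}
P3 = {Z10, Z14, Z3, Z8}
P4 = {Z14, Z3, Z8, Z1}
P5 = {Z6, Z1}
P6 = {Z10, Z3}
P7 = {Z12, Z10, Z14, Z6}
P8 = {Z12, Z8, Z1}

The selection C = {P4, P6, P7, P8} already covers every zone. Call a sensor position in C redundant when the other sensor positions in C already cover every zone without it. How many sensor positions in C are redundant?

3

Drop P4: the rest still cover every zone — redundant.
Drop P6: the rest still cover every zone — redundant.
Drop P7: Z6 uncovered — not redundant.
Drop P8: the rest still cover every zone — redundant.
3 redundant: P4, P6, P8.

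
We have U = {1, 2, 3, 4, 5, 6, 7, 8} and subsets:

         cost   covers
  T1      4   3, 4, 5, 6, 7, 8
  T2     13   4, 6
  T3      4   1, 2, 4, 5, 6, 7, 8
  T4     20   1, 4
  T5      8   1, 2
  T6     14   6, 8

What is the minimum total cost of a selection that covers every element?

8

T1, T3 cover every element at cost 4 + 4 = 8.
Any cover uses at least 2 sets; among all covering selections none totals below 8.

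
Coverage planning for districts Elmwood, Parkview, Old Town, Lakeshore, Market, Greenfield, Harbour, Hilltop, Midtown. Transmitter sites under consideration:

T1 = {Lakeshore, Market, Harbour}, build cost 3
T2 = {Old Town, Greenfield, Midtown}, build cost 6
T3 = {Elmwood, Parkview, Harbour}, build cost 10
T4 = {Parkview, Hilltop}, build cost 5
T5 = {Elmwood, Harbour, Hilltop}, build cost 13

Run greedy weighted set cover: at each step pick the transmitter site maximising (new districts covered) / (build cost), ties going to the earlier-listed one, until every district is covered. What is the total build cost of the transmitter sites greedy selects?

24

Pick 1: T1 adds 3 new (Lakeshore, Market, Harbour) at build cost 3 (ratio 3/3).
Pick 2: T2 adds 3 new (Old Town, Greenfield, Midtown) at build cost 6 (ratio 3/6).
Pick 3: T4 adds 2 new (Parkview, Hilltop) at build cost 5 (ratio 2/5).
Pick 4: T3 adds 1 new (Elmwood) at build cost 10 (ratio 1/10).
Greedy total build cost: 3 + 6 + 5 + 10 = 24.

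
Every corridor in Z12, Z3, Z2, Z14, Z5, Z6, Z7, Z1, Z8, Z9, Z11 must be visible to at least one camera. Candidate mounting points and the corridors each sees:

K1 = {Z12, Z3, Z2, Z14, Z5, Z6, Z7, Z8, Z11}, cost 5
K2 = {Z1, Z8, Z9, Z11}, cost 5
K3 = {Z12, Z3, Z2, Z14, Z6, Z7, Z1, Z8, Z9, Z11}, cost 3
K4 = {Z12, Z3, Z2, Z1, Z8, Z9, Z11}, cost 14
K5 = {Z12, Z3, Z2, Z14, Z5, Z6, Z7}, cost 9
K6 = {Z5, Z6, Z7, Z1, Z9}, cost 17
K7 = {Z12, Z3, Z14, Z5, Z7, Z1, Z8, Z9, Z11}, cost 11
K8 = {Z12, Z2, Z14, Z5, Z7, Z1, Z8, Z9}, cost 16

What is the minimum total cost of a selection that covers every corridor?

K1, K3 cover every corridor at cost 5 + 3 = 8.
Any cover uses at least 2 camera mounts; among all covering selections none totals below 8.

8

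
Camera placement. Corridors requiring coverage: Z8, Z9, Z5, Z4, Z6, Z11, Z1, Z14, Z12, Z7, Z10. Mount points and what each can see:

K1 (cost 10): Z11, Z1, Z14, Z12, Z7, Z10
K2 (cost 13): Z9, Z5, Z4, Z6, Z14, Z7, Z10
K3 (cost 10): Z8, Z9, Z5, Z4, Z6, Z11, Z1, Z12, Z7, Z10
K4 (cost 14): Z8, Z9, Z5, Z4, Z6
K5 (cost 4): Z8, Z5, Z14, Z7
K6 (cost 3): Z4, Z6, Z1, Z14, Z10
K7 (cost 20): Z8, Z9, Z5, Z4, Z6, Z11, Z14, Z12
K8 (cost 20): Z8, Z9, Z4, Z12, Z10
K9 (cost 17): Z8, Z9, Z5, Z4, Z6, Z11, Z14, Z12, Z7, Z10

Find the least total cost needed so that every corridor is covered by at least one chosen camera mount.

K3, K6 cover every corridor at cost 10 + 3 = 13.
Any cover uses at least 2 camera mounts; among all covering selections none totals below 13.
Greedy by coverage-per-cost would pick K6, K5, K3 for 17 — worse than the optimum 13.

13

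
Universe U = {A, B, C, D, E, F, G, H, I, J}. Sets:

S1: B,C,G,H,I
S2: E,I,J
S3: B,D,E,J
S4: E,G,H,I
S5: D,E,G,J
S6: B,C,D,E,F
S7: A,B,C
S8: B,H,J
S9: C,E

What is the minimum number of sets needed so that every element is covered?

S1, S2, S6, S7 together cover {A, B, C, D, E, F, G, H, I, J} — every element.
No 3 of the 9 sets cover everything (all 84 triples fall short), so 4 is minimum.

4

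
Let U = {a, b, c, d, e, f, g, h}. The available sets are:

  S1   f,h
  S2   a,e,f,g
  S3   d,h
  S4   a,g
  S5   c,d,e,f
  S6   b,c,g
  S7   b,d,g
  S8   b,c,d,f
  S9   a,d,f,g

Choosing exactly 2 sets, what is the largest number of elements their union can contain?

7

Choosing S2, S8 covers {a, b, c, d, e, f, g} — 7 elements.
No choice of 2 sets does better; here h is left uncovered.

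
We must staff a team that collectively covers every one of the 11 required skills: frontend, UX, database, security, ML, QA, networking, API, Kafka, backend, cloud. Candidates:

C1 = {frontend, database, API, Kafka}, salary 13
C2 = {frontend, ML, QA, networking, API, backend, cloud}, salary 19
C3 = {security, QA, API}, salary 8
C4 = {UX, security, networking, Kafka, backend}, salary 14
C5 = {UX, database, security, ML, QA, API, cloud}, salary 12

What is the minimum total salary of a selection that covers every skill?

C1, C4, C5 cover every skill at salary 13 + 14 + 12 = 39.
Any cover uses at least 3 candidates; among all covering selections none totals below 39.

39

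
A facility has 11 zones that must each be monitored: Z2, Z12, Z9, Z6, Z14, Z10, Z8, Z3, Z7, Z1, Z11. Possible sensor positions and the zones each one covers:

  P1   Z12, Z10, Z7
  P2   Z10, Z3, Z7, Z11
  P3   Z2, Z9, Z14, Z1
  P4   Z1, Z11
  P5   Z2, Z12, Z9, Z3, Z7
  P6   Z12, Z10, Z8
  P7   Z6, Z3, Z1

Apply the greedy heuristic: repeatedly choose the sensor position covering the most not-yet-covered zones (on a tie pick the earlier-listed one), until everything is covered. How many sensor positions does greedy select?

5

Pick 1: P5 covers 5 new zones (Z2, Z12, Z9, Z3, Z7).
Pick 2: P2 covers 2 new zones (Z10, Z11).
Pick 3: P3 covers 2 new zones (Z14, Z1).
Pick 4: P6 covers 1 new zones (Z8).
Pick 5: P7 covers 1 new zones (Z6).
Greedy uses 5 sensor positions. (The true minimum is 4.)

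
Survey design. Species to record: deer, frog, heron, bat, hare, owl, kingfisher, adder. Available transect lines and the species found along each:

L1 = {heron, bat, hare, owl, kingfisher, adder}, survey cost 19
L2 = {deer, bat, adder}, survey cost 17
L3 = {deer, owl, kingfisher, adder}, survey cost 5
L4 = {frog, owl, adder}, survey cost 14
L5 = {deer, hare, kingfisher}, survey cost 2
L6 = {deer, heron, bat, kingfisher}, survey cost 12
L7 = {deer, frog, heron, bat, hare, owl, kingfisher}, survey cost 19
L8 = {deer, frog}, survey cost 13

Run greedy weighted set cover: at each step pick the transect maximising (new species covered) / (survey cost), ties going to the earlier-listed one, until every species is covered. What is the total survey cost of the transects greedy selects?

Pick 1: L5 adds 3 new (deer, hare, kingfisher) at survey cost 2 (ratio 3/2).
Pick 2: L3 adds 2 new (owl, adder) at survey cost 5 (ratio 2/5).
Pick 3: L6 adds 2 new (heron, bat) at survey cost 12 (ratio 2/12).
Pick 4: L8 adds 1 new (frog) at survey cost 13 (ratio 1/13).
Greedy total survey cost: 2 + 5 + 12 + 13 = 32. (The true optimum is 24, so greedy overshoots here.)

32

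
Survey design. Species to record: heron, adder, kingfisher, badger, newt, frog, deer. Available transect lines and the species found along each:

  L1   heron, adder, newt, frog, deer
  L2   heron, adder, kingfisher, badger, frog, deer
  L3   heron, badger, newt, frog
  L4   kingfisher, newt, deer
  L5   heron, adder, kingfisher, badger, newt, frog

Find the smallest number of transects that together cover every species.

2

L1, L2 together cover {heron, adder, kingfisher, badger, newt, frog, deer} — every species.
No single transect contains all 7 species, so 2 is optimal.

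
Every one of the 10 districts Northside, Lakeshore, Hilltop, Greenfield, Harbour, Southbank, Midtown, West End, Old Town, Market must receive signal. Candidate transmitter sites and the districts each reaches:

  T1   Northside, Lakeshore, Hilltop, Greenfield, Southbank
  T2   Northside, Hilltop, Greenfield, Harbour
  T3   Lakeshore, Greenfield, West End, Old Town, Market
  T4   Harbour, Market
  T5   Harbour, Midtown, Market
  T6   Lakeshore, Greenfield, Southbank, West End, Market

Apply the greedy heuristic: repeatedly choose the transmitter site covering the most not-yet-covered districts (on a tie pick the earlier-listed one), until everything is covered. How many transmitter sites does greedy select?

Pick 1: T1 covers 5 new districts (Northside, Lakeshore, Hilltop, Greenfield, Southbank).
Pick 2: T3 covers 3 new districts (West End, Old Town, Market).
Pick 3: T5 covers 2 new districts (Harbour, Midtown).
Greedy uses 3 transmitter sites.

3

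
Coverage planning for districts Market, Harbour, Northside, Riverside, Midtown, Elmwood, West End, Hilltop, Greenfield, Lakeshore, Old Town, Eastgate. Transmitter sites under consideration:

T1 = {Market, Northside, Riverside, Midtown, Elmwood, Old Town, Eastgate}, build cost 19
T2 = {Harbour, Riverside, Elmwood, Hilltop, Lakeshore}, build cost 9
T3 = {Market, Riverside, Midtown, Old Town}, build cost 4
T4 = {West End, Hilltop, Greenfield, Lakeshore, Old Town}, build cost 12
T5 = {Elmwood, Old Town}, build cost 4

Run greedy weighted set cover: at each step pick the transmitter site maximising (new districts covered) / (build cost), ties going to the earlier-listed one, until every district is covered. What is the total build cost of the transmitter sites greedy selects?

44

Pick 1: T3 adds 4 new (Market, Riverside, Midtown, Old Town) at build cost 4 (ratio 4/4).
Pick 2: T2 adds 4 new (Harbour, Elmwood, Hilltop, Lakeshore) at build cost 9 (ratio 4/9).
Pick 3: T4 adds 2 new (West End, Greenfield) at build cost 12 (ratio 2/12).
Pick 4: T1 adds 2 new (Northside, Eastgate) at build cost 19 (ratio 2/19).
Greedy total build cost: 4 + 9 + 12 + 19 = 44. (The true optimum is 40, so greedy overshoots here.)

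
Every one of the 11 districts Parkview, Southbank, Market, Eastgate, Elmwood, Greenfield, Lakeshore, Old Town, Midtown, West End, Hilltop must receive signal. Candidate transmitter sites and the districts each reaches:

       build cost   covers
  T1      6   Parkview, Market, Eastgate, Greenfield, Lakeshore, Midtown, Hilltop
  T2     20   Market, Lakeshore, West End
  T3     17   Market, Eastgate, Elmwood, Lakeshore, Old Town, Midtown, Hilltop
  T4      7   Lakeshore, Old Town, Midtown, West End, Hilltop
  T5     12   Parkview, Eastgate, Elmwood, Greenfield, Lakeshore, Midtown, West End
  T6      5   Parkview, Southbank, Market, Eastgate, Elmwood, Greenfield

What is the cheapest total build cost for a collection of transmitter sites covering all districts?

T4, T6 cover every district at build cost 7 + 5 = 12.
Any cover uses at least 2 transmitter sites; among all covering selections none totals below 12.

12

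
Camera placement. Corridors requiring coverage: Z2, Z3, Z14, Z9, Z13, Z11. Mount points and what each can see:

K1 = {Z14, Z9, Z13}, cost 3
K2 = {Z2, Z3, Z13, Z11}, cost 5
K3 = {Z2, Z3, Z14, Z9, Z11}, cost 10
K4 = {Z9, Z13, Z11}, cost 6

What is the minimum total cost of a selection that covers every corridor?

8

K1, K2 cover every corridor at cost 3 + 5 = 8.
Any cover uses at least 2 camera mounts; among all covering selections none totals below 8.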